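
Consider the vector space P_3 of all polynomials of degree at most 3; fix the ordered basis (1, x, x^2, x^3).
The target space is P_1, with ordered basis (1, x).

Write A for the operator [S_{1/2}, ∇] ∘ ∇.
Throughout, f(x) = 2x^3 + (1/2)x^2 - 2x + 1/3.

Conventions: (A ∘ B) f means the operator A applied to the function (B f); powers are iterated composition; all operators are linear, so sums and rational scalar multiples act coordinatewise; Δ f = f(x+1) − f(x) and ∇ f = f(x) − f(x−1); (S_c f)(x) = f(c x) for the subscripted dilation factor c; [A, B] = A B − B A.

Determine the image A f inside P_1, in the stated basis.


∇ f = 6x^2 - 5x - 1/2
∇ ∇ f = 12x - 11
S_{1/2} ∇ ∇ f = 6x - 11
S_{1/2} ∇ f = (3/2)x^2 - (5/2)x - 1/2
∇ S_{1/2} ∇ f = 3x - 4
[S_{1/2}, ∇] ∇ f = 3x - 7

g(x) = 3x - 7


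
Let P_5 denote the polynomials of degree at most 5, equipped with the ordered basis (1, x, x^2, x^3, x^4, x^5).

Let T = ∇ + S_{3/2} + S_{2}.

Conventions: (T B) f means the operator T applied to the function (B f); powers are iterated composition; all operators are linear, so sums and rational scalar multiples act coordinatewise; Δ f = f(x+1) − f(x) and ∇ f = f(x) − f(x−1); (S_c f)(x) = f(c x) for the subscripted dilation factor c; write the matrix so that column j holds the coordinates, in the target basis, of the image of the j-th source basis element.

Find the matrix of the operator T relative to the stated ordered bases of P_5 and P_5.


the matrix is [[2, 1, -1, 1, -1, 1]; [0, 7/2, 2, -3, 4, -5]; [0, 0, 25/4, 3, -6, 10]; [0, 0, 0, 91/8, 4, -10]; [0, 0, 0, 0, 337/16, 5]; [0, 0, 0, 0, 0, 1267/32]] (rows listed top to bottom)

image of 1: 2
image of x: (7/2)x + 1
image of x^2: (25/4)x^2 + 2x - 1
image of x^3: (91/8)x^3 + 3x^2 - 3x + 1
image of x^4: (337/16)x^4 + 4x^3 - 6x^2 + 4x - 1
image of x^5: (1267/32)x^5 + 5x^4 - 10x^3 + 10x^2 - 5x + 1
each image's coordinates form column j of the matrix


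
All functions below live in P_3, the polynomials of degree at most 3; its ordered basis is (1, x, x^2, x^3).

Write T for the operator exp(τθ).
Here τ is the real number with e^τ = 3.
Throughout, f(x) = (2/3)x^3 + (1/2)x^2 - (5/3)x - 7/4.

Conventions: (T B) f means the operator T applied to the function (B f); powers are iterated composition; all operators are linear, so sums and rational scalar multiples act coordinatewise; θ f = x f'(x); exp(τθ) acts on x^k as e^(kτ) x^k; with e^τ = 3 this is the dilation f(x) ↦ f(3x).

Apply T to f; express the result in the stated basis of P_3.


exp(τθ) x^k = e^(kτ) x^k; with e^τ = 3 this sends x^k to 3^k x^k
x ↦ 3 x
x^2 ↦ 9 x^2
x^3 ↦ 27 x^3
applying this coordinatewise to f: exp(τθ) f = 18x^3 + (9/2)x^2 - 5x - 7/4

g(x) = 18x^3 + (9/2)x^2 - 5x - 7/4


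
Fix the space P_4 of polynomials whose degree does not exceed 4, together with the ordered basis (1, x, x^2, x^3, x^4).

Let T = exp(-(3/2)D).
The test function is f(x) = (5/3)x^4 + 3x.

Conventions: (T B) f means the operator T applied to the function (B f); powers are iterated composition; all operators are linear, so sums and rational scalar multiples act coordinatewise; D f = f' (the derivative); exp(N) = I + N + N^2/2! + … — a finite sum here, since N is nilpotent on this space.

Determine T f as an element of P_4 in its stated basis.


order-1 term: -10x^3 - 9/2
order-2 term: (45/2)x^2
order-3 term: -(45/2)x
order-4 term: 135/16
the series for exp(-(3/2)D) f terminates at order 4
exp(-(3/2)D) f = (5/3)x^4 - 10x^3 + (45/2)x^2 - (39/2)x + 63/16

g(x) = (5/3)x^4 - 10x^3 + (45/2)x^2 - (39/2)x + 63/16


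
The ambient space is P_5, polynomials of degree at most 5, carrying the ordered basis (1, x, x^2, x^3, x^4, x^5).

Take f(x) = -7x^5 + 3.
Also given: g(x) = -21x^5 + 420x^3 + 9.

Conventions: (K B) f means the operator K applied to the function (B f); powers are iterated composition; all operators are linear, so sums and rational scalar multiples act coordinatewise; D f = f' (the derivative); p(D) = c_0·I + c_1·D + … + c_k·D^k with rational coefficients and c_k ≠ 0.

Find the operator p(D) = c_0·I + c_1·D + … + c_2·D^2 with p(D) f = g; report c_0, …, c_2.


c_0 = 3, c_1 = 0, c_2 = -3

D^0 f = -7x^5 + 3
D^1 f = -35x^4
D^2 f = -140x^3
matching coefficients of g against c_0 f + c_1 Df + … from the top degree down determines the c_i
solution: c_0 = 3, c_1 = 0, c_2 = -3


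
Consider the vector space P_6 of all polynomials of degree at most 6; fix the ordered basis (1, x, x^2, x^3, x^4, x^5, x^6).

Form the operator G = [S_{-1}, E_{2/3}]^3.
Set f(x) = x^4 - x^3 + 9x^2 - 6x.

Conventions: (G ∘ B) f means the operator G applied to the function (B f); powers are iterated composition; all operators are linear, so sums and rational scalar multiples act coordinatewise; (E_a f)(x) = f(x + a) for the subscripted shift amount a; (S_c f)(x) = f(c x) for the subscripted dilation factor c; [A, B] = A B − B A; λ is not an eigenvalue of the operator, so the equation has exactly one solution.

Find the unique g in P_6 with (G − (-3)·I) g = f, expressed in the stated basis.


write g with unknown coordinates in the stated basis and equate coefficients in (G − (-3)·I) g = f
solving from the highest basis element down gives g = (1/3)x^4 - (1/3)x^3 + 3x^2 - (674/81)x - 128/81
check: G g = (512/27)x + 128/27
so G g − (-3)·g = x^4 - x^3 + 9x^2 - 6x = f ✓

g(x) = (1/3)x^4 - (1/3)x^3 + 3x^2 - (674/81)x - 128/81


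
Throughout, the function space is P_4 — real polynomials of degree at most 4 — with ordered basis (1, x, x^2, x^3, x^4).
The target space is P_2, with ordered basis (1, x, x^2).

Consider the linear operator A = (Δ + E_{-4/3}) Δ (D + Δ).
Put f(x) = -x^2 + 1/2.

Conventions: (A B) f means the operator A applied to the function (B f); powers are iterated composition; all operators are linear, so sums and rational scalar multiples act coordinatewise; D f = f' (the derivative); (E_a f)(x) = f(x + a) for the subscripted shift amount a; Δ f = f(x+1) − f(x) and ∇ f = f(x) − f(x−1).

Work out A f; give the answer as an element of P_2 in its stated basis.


D f = -2x
Δ f = -2x - 1
(D + Δ) f = -4x - 1
Δ (D + Δ) f = -4
Δ Δ (D + Δ) f = 0
E_{-4/3} Δ (D + Δ) f = -4
(Δ + E_{-4/3}) Δ (D + Δ) f = -4

g(x) = -4


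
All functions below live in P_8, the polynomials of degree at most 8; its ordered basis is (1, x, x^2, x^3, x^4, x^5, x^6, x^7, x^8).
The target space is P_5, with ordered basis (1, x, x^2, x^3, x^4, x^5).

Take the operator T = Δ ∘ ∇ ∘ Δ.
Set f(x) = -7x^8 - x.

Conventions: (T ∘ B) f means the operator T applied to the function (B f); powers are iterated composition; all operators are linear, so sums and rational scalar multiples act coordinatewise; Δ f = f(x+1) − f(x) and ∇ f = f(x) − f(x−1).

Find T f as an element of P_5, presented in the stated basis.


Δ f = -56x^7 - 196x^6 - 392x^5 - 490x^4 - 392x^3 - 196x^2 - 56x - 8
∇ Δ f = -392x^6 - 980x^4 - 392x^2 - 14
Δ ∇ Δ f = -2352x^5 - 5880x^4 - 11760x^3 - 11760x^2 - 7056x - 1764

the image equals g(x) = -2352x^5 - 5880x^4 - 11760x^3 - 11760x^2 - 7056x - 1764


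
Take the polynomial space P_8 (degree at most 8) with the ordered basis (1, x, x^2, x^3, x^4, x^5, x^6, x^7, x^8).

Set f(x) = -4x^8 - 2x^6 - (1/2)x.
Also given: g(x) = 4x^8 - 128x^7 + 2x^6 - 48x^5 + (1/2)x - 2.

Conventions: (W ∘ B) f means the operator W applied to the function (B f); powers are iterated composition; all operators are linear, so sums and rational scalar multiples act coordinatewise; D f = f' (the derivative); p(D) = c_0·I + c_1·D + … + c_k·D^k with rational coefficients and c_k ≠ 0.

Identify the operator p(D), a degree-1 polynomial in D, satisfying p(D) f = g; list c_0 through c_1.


p(D) = -I + 4·D, i.e. c_0 = -1, c_1 = 4

D^0 f = -4x^8 - 2x^6 - (1/2)x
D^1 f = -32x^7 - 12x^5 - 1/2
matching coefficients of g against c_0 f + c_1 Df + … from the top degree down determines the c_i
solution: c_0 = -1, c_1 = 4


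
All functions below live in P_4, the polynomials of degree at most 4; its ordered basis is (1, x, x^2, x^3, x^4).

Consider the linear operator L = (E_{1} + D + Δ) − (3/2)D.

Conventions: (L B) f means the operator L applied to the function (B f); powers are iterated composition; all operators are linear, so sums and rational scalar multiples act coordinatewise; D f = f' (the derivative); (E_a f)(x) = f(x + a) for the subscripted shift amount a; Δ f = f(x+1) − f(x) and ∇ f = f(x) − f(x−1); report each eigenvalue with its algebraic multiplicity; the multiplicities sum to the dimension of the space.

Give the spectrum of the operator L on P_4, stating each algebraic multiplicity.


image of 1: 1
image of x: x + 3/2
image of x^2: x^2 + 3x + 2
image of x^3: x^3 + (9/2)x^2 + 6x + 2
image of x^4: x^4 + 6x^3 + 12x^2 + 8x + 2
the matrix is upper triangular; its diagonal is (1, 1, 1, 1, 1)
for a triangular matrix the eigenvalues are the diagonal entries, with algebraic multiplicity their repetition count

λ = 1 (multiplicity 5)


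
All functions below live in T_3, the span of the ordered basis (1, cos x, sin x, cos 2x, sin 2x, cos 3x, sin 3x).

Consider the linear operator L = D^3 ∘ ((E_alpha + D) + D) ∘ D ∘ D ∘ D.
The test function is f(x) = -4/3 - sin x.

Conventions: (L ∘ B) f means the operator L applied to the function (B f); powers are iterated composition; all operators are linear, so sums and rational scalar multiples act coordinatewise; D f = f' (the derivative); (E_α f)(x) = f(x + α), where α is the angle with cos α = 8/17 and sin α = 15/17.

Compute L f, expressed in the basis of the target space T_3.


D f = -cos x
D D f = sin x
D D D f = cos x
E_alpha (D ∘ D) D f = (8/17)cos x - (15/17)sin x
D (D ∘ D) D f = -sin x
(E_alpha + D) (D ∘ D) D f = (8/17)cos x - (32/17)sin x
D (D ∘ D) D f = -sin x
((E_alpha + D) + D) (D ∘ D) D f = (8/17)cos x - (49/17)sin x
D ((E_alpha + D) + D) (D ∘ D) D f = -(49/17)cos x - (8/17)sin x
D D ((E_alpha + D) + D) (D ∘ D) D f = -(8/17)cos x + (49/17)sin x
D D D ((E_alpha + D) + D) (D ∘ D) D f = (49/17)cos x + (8/17)sin x

g(x) = (49/17)cos x + (8/17)sin x


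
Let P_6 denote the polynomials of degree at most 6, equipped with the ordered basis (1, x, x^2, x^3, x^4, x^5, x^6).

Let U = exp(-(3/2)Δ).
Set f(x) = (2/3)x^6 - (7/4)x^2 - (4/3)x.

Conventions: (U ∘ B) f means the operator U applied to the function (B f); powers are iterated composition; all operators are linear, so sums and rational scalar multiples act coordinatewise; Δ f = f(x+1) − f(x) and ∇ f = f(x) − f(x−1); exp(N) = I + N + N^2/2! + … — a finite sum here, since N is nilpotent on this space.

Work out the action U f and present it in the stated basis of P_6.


the image equals g(x) = (2/3)x^6 - 6x^5 + (15/2)x^4 + 25x^3 - (89/8)x^2 - (779/24)x - 169/32

order-1 term: -6x^5 - 15x^4 - 20x^3 - 15x^2 - (3/4)x + 29/8
order-2 term: (45/2)x^4 + 90x^3 + (315/2)x^2 + 135x + 681/16
order-3 term: -45x^3 - (405/2)x^2 - (675/2)x - 405/2
order-4 term: (405/8)x^2 + (405/2)x + 1755/8
order-5 term: -(243/8)x - 1215/16
order-6 term: 243/32
the series for exp(-(3/2)Δ) f terminates at order 6
exp(-(3/2)Δ) f = (2/3)x^6 - 6x^5 + (15/2)x^4 + 25x^3 - (89/8)x^2 - (779/24)x - 169/32


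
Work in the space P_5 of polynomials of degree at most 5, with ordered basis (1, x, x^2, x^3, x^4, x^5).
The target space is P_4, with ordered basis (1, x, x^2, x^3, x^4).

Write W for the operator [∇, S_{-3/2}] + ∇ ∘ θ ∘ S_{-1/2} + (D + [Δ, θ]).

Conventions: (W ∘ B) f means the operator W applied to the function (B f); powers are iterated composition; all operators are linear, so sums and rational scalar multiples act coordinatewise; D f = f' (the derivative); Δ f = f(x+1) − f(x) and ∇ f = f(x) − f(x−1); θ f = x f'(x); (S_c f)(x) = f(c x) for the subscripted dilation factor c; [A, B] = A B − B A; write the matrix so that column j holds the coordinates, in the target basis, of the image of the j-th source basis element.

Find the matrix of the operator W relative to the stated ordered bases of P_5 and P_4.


the matrix is [[0, -1, 1/4, -7/4, -5/16, -15/4]; [0, 0, 25/2, 51/4, 157/4, 205/4]; [0, 0, 0, -12, -51/8, -70]; [0, 0, 0, 0, 171/4, 255/4]; [0, 0, 0, 0, 0, -865/16]] (rows listed top to bottom)

image of 1: 0
image of x: -1
image of x^2: (25/2)x + 1/4
image of x^3: -12x^2 + (51/4)x - 7/4
image of x^4: (171/4)x^3 - (51/8)x^2 + (157/4)x - 5/16
image of x^5: -(865/16)x^4 + (255/4)x^3 - 70x^2 + (205/4)x - 15/4
each image's coordinates form column j of the matrix


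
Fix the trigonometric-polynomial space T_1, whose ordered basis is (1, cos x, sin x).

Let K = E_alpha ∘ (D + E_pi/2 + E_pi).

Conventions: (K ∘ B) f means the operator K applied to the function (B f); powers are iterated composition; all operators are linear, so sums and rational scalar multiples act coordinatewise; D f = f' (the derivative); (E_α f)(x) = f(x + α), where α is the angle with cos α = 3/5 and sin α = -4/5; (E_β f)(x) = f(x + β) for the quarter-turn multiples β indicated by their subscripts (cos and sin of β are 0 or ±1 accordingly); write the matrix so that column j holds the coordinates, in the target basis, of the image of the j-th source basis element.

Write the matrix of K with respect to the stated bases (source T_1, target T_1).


the matrix is [[2, 0, 0]; [0, 1, 2]; [0, -2, 1]] (rows listed top to bottom)

image of 1: 2
image of cos x: cos x - 2sin x
image of sin x: 2cos x + sin x
each image's coordinates form column j of the matrix


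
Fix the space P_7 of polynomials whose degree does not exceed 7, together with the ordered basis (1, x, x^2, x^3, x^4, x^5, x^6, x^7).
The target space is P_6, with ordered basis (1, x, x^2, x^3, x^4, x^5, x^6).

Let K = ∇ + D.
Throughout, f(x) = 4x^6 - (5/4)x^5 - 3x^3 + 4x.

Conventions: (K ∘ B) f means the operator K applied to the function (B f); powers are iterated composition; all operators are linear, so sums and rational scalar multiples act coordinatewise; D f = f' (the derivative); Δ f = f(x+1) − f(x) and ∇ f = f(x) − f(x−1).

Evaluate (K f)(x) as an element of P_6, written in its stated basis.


the image equals g(x) = 48x^5 - (145/2)x^4 + (185/2)x^3 - (181/2)x^2 + (157/4)x - 1/4

∇ f = 24x^5 - (265/4)x^4 + (185/2)x^3 - (163/2)x^2 + (157/4)x - 17/4
D f = 24x^5 - (25/4)x^4 - 9x^2 + 4
(∇ + D) f = 48x^5 - (145/2)x^4 + (185/2)x^3 - (181/2)x^2 + (157/4)x - 1/4


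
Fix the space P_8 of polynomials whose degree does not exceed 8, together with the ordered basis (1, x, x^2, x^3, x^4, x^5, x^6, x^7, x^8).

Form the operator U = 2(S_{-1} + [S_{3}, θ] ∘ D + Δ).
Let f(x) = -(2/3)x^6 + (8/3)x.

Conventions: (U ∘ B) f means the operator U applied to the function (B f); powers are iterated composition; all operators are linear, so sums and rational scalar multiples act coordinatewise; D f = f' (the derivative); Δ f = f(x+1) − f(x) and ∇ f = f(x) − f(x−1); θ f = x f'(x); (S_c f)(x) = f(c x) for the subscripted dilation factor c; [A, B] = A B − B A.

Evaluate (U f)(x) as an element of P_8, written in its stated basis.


the result is g(x) = -(4/3)x^6 - 8x^5 - 20x^4 - (80/3)x^3 - 20x^2 - (40/3)x + 4

S_{-1} f = -(2/3)x^6 - (8/3)x
D f = -4x^5 + 8/3
θ D f = -20x^5
S_{3} θ D f = -4860x^5
S_{3} D f = -972x^5 + 8/3
θ S_{3} D f = -4860x^5
[S_{3}, θ] D f = 0
Δ f = -4x^5 - 10x^4 - (40/3)x^3 - 10x^2 - 4x + 2
(S_{-1} + [S_{3}, θ] ∘ D + Δ) f = -(2/3)x^6 - 4x^5 - 10x^4 - (40/3)x^3 - 10x^2 - (20/3)x + 2
(2(S_{-1} + [S_{3}, θ] ∘ D + Δ)) f = -(4/3)x^6 - 8x^5 - 20x^4 - (80/3)x^3 - 20x^2 - (40/3)x + 4


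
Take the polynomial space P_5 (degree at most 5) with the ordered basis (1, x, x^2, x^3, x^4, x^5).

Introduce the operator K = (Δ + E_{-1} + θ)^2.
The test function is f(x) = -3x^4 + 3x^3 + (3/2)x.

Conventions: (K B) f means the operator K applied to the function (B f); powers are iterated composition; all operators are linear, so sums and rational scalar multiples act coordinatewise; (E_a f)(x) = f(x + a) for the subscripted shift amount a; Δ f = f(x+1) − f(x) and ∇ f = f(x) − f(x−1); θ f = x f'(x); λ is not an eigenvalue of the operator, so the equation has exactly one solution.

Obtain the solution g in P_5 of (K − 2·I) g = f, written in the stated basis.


write g with unknown coordinates in the stated basis and equate coefficients in (K − 2·I) g = f
solving from the highest basis element down gives g = -(3/23)x^4 + (3/14)x^3 + (288/161)x^2 - (87/28)x + 1548/161
check: K g = -(75/23)x^4 + (24/7)x^3 + (576/161)x^2 - (33/7)x + 3096/161
so K g − 2·g = -3x^4 + 3x^3 + (3/2)x = f ✓

g(x) = -(3/23)x^4 + (3/14)x^3 + (288/161)x^2 - (87/28)x + 1548/161


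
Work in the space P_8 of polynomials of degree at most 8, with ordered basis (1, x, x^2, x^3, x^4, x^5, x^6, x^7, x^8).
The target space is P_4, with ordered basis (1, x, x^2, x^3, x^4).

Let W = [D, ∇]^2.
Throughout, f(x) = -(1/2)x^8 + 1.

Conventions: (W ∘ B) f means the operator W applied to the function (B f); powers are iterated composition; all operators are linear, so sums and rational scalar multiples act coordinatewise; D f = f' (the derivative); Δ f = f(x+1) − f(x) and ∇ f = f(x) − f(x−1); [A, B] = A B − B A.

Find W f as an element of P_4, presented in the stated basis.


g(x) = 0

∇ f = -4x^7 + 14x^6 - 28x^5 + 35x^4 - 28x^3 + 14x^2 - 4x + 1/2
D ∇ f = -28x^6 + 84x^5 - 140x^4 + 140x^3 - 84x^2 + 28x - 4
D f = -4x^7
∇ D f = -28x^6 + 84x^5 - 140x^4 + 140x^3 - 84x^2 + 28x - 4
[D, ∇] f = 0
∇ [D, ∇] f = 0
D ∇ [D, ∇] f = 0
D [D, ∇] f = 0
∇ D [D, ∇] f = 0
[D, ∇] [D, ∇] f = 0


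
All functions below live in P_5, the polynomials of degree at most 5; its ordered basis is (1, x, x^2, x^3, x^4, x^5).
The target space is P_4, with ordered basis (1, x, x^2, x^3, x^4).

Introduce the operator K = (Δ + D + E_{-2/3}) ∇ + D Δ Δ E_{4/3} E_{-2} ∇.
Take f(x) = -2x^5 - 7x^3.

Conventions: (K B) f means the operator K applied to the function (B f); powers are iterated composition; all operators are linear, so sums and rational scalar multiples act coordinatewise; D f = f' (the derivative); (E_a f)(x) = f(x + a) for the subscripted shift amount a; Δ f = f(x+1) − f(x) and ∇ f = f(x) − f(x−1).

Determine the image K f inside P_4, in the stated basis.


the result is g(x) = -10x^4 - (100/3)x^3 - (143/3)x^2 - (7015/27)x + 1232/81

∇ f = -10x^4 + 20x^3 - 41x^2 + 31x - 9
Δ ∇ f = -40x^3 - 62x
D ∇ f = -40x^3 + 60x^2 - 82x + 31
E_{-2/3} ∇ f = -10x^4 + (140/3)x^3 - (323/3)x^2 + (3353/27)x - 4519/81
(Δ + D + E_{-2/3}) ∇ f = -10x^4 - (100/3)x^3 - (143/3)x^2 - (535/27)x - 2008/81
∇ f = -10x^4 + 20x^3 - 41x^2 + 31x - 9
E_{-2} ∇ f = -10x^4 + 100x^3 - 401x^2 + 755x - 555
E_{4/3} E_{-2} ∇ f = -10x^4 + (140/3)x^3 - (323/3)x^2 + (3353/27)x - 4519/81
Δ (E_{4/3} E_{-2} ∇) f = -40x^3 + 80x^2 - (346/3)x + 1436/27
Δ Δ (E_{4/3} E_{-2} ∇) f = -120x^2 + 40x - 226/3
D (Δ Δ) (E_{4/3} E_{-2} ∇) f = -240x + 40
((Δ + D + E_{-2/3}) ∇ + D Δ Δ E_{4/3} E_{-2} ∇) f = -10x^4 - (100/3)x^3 - (143/3)x^2 - (7015/27)x + 1232/81


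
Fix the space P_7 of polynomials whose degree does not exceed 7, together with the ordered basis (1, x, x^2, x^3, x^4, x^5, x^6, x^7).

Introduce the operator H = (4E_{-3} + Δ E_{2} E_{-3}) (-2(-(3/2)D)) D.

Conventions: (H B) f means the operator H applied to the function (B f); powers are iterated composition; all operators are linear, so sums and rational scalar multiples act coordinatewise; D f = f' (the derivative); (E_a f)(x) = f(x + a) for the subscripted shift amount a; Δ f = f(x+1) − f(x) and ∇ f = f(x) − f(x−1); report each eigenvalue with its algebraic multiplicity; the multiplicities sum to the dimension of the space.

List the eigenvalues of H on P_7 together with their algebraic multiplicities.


image of 1: 0
image of x: 0
image of x^2: 24
image of x^3: 72x - 198
image of x^4: 144x^2 - 792x + 1260
image of x^5: 240x^3 - 1980x^2 + 6300x - 6420
image of x^6: 360x^4 - 3960x^3 + 18900x^2 - 38520x + 29070
image of x^7: 504x^5 - 6930x^4 + 44100x^3 - 134820x^2 + 203490x - 122346
the matrix is upper triangular; its diagonal is (0, 0, 0, 0, 0, 0, 0, 0)
for a triangular matrix the eigenvalues are the diagonal entries, with algebraic multiplicity their repetition count

λ = 0 (multiplicity 8)


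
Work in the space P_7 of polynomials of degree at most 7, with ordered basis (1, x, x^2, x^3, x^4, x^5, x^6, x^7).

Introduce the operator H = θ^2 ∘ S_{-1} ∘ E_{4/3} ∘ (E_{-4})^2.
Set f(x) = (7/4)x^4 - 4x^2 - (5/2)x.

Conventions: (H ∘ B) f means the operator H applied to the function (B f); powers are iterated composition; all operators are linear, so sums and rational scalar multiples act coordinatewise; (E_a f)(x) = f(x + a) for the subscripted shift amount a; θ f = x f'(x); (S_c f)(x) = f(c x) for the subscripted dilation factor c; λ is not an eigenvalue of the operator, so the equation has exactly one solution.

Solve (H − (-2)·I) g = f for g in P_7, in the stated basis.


write g with unknown coordinates in the stated basis and equate coefficients in (H − (-2)·I) g = f
solving from the highest basis element down gives g = (7/72)x^4 + (10/3)x^3 + (2146/81)x^2 - (12895/486)x
check: H g = (14/9)x^4 - (20/3)x^3 - (4616/81)x^2 + (24575/486)x
so H g − (-2)·g = (7/4)x^4 - 4x^2 - (5/2)x = f ✓

the result is g(x) = (7/72)x^4 + (10/3)x^3 + (2146/81)x^2 - (12895/486)x


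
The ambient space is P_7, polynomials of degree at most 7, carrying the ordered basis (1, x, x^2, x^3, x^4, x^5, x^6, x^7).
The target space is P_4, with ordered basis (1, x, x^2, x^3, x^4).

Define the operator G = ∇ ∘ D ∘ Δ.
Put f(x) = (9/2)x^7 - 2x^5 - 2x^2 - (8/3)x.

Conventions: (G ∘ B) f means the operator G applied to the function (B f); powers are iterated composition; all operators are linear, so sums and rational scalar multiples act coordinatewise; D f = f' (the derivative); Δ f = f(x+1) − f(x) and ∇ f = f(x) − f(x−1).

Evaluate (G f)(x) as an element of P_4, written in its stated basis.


the image equals g(x) = 945x^4 + 825x^2 + 43

Δ f = (63/2)x^6 + (189/2)x^5 + (295/2)x^4 + (275/2)x^3 + (149/2)x^2 + (35/2)x - 13/6
D Δ f = 189x^5 + (945/2)x^4 + 590x^3 + (825/2)x^2 + 149x + 35/2
∇ D Δ f = 945x^4 + 825x^2 + 43


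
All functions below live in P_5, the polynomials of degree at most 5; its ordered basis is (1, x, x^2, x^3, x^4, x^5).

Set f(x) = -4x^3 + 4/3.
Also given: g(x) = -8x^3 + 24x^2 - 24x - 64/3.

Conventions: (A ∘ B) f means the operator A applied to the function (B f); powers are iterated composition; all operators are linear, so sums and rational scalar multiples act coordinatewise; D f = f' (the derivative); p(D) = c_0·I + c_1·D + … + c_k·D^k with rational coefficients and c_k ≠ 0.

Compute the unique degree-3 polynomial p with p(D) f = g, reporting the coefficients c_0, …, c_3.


D^0 f = -4x^3 + 4/3
D^1 f = -12x^2
D^2 f = -24x
D^3 f = -24
matching coefficients of g against c_0 f + c_1 Df + … from the top degree down determines the c_i
solution: c_0 = 2, c_1 = -2, c_2 = 1, c_3 = 1

p(D) = 2·I − 2·D + D^2 + D^3, i.e. c_0 = 2, c_1 = -2, c_2 = 1, c_3 = 1


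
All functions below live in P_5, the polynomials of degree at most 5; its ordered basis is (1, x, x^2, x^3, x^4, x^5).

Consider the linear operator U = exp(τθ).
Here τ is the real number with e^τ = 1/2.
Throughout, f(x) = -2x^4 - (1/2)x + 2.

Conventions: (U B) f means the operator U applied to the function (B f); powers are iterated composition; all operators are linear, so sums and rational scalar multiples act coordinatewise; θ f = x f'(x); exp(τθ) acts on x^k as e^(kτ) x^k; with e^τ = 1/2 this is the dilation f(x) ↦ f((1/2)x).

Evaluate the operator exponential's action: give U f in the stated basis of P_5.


exp(τθ) x^k = e^(kτ) x^k; with e^τ = 1/2 this sends x^k to (1/2)^k x^k
x ↦ 1/2 x
x^4 ↦ 1/16 x^4
applying this coordinatewise to f: exp(τθ) f = -(1/8)x^4 - (1/4)x + 2

the image equals g(x) = -(1/8)x^4 - (1/4)x + 2


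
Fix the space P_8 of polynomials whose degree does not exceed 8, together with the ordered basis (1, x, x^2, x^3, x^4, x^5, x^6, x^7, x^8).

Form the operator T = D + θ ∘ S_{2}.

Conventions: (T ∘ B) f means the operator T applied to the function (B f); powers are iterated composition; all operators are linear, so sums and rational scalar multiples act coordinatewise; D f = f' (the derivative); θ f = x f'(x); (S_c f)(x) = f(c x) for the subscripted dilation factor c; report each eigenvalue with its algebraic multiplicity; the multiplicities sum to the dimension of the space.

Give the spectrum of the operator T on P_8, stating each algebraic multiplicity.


λ = 0 (multiplicity 1), λ = 2 (multiplicity 1), λ = 8 (multiplicity 1), λ = 24 (multiplicity 1), λ = 64 (multiplicity 1), λ = 160 (multiplicity 1), λ = 384 (multiplicity 1), λ = 896 (multiplicity 1), λ = 2048 (multiplicity 1)

image of 1: 0
image of x: 2x + 1
image of x^2: 8x^2 + 2x
image of x^3: 24x^3 + 3x^2
image of x^4: 64x^4 + 4x^3
image of x^5: 160x^5 + 5x^4
image of x^6: 384x^6 + 6x^5
image of x^7: 896x^7 + 7x^6
image of x^8: 2048x^8 + 8x^7
the matrix is upper triangular; its diagonal is (0, 2, 8, 24, 64, 160, 384, 896, 2048)
for a triangular matrix the eigenvalues are the diagonal entries, with algebraic multiplicity their repetition count


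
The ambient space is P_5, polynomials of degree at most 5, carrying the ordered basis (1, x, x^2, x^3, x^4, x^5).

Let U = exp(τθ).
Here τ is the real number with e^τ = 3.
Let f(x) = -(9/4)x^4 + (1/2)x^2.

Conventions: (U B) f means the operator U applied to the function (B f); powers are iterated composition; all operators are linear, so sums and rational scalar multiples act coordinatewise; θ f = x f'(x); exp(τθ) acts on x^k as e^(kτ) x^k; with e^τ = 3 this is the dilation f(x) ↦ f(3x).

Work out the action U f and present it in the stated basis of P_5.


g(x) = -(729/4)x^4 + (9/2)x^2

exp(τθ) x^k = e^(kτ) x^k; with e^τ = 3 this sends x^k to 3^k x^k
x^2 ↦ 9 x^2
x^4 ↦ 81 x^4
applying this coordinatewise to f: exp(τθ) f = -(729/4)x^4 + (9/2)x^2


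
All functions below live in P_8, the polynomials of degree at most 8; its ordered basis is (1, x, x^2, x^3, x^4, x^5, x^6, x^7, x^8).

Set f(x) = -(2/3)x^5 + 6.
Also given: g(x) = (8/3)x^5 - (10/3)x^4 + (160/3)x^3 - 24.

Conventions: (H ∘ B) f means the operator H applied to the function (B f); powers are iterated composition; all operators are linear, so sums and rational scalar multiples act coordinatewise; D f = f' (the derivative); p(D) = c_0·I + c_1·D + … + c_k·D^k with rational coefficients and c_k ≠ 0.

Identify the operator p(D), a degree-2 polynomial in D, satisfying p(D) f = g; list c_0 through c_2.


D^0 f = -(2/3)x^5 + 6
D^1 f = -(10/3)x^4
D^2 f = -(40/3)x^3
matching coefficients of g against c_0 f + c_1 Df + … from the top degree down determines the c_i
solution: c_0 = -4, c_1 = 1, c_2 = -4

c_0 = -4, c_1 = 1, c_2 = -4


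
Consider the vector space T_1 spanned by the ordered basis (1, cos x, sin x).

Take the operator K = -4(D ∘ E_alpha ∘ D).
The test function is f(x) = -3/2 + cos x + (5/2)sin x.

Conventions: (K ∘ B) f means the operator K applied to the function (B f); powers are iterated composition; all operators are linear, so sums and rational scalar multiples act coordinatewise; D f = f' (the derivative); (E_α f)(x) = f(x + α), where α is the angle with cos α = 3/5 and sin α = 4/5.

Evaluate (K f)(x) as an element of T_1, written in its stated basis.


D f = (5/2)cos x - sin x
E_alpha D f = (7/10)cos x - (13/5)sin x
D E_alpha D f = -(13/5)cos x - (7/10)sin x
(-4(D ∘ E_alpha ∘ D)) f = (52/5)cos x + (14/5)sin x

g(x) = (52/5)cos x + (14/5)sin x


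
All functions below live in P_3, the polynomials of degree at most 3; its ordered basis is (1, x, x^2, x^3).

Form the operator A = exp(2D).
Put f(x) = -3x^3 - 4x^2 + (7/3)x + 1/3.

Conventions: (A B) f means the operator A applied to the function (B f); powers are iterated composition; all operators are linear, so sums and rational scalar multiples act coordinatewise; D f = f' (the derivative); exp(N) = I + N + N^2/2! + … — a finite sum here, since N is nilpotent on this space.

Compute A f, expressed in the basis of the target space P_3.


order-1 term: -18x^2 - 16x + 14/3
order-2 term: -36x - 16
order-3 term: -24
the series for exp(2D) f terminates at order 3
exp(2D) f = -3x^3 - 22x^2 - (149/3)x - 35

the image equals g(x) = -3x^3 - 22x^2 - (149/3)x - 35


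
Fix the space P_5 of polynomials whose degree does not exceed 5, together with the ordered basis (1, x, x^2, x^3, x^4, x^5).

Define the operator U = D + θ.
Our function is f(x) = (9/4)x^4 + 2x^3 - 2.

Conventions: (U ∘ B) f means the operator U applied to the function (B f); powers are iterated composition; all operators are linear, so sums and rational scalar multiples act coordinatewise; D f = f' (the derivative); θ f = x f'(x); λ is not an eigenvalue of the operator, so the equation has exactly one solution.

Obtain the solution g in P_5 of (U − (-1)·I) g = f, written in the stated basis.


g(x) = (9/20)x^4 + (1/20)x^3 - (1/20)x^2 + (1/20)x - 41/20

write g with unknown coordinates in the stated basis and equate coefficients in (U − (-1)·I) g = f
solving from the highest basis element down gives g = (9/20)x^4 + (1/20)x^3 - (1/20)x^2 + (1/20)x - 41/20
check: U g = (9/5)x^4 + (39/20)x^3 + (1/20)x^2 - (1/20)x + 1/20
so U g − (-1)·g = (9/4)x^4 + 2x^3 - 2 = f ✓


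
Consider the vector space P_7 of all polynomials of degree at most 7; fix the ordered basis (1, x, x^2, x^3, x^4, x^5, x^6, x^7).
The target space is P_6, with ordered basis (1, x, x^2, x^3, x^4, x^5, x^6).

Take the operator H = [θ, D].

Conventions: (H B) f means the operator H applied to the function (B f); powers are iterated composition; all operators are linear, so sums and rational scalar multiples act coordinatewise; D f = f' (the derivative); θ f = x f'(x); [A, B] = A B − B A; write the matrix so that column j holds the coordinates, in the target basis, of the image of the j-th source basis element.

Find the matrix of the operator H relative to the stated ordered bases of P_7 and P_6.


the matrix is [[0, -1, 0, 0, 0, 0, 0, 0]; [0, 0, -2, 0, 0, 0, 0, 0]; [0, 0, 0, -3, 0, 0, 0, 0]; [0, 0, 0, 0, -4, 0, 0, 0]; [0, 0, 0, 0, 0, -5, 0, 0]; [0, 0, 0, 0, 0, 0, -6, 0]; [0, 0, 0, 0, 0, 0, 0, -7]] (rows listed top to bottom)

image of 1: 0
image of x: -1
image of x^2: -2x
image of x^3: -3x^2
image of x^4: -4x^3
image of x^5: -5x^4
image of x^6: -6x^5
image of x^7: -7x^6
each image's coordinates form column j of the matrix


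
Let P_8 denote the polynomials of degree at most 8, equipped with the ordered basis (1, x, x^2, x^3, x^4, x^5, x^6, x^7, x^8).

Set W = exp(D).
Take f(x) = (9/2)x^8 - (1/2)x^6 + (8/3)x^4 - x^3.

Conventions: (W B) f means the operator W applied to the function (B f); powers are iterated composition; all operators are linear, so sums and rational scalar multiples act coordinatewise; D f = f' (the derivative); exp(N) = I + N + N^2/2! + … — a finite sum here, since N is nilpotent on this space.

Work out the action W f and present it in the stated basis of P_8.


order-1 term: 36x^7 - 3x^5 + (32/3)x^3 - 3x^2
order-2 term: 126x^6 - (15/2)x^4 + 16x^2 - 3x
order-3 term: 252x^5 - 10x^3 + (32/3)x - 1
order-4 term: 315x^4 - (15/2)x^2 + 8/3
order-5 term: 252x^3 - 3x
order-6 term: 126x^2 - 1/2
order-7 term: 36x
order-8 term: 9/2
the series for exp(D) f terminates at order 8
exp(D) f = (9/2)x^8 + 36x^7 + (251/2)x^6 + 249x^5 + (1861/6)x^4 + (755/3)x^3 + (263/2)x^2 + (122/3)x + 17/3

the result is g(x) = (9/2)x^8 + 36x^7 + (251/2)x^6 + 249x^5 + (1861/6)x^4 + (755/3)x^3 + (263/2)x^2 + (122/3)x + 17/3


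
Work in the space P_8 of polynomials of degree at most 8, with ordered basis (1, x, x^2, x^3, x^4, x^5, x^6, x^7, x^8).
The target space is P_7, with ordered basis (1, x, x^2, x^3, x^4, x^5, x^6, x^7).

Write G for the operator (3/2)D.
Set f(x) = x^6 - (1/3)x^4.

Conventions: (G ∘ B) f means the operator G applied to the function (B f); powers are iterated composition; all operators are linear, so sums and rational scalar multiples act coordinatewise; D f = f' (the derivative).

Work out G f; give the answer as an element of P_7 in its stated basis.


the result is g(x) = 9x^5 - 2x^3

D f = 6x^5 - (4/3)x^3
((3/2)D) f = 9x^5 - 2x^3


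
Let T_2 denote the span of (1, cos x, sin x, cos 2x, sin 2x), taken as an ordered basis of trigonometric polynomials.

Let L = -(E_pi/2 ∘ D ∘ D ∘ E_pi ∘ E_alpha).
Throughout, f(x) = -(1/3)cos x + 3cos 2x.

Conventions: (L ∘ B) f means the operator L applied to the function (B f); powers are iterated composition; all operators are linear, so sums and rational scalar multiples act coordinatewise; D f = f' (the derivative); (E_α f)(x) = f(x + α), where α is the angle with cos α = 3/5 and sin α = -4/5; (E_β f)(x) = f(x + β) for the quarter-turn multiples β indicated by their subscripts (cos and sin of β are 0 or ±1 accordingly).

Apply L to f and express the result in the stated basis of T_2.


E_alpha f = -(1/5)cos x - (4/15)sin x - (21/25)cos 2x + (72/25)sin 2x
E_pi E_alpha f = (1/5)cos x + (4/15)sin x - (21/25)cos 2x + (72/25)sin 2x
D E_pi E_alpha f = (4/15)cos x - (1/5)sin x + (144/25)cos 2x + (42/25)sin 2x
D D E_pi E_alpha f = -(1/5)cos x - (4/15)sin x + (84/25)cos 2x - (288/25)sin 2x
E_pi/2 D D E_pi E_alpha f = -(4/15)cos x + (1/5)sin x - (84/25)cos 2x + (288/25)sin 2x
(-(E_pi/2 ∘ D ∘ D ∘ E_pi ∘ E_alpha)) f = (4/15)cos x - (1/5)sin x + (84/25)cos 2x - (288/25)sin 2x

g(x) = (4/15)cos x - (1/5)sin x + (84/25)cos 2x - (288/25)sin 2x


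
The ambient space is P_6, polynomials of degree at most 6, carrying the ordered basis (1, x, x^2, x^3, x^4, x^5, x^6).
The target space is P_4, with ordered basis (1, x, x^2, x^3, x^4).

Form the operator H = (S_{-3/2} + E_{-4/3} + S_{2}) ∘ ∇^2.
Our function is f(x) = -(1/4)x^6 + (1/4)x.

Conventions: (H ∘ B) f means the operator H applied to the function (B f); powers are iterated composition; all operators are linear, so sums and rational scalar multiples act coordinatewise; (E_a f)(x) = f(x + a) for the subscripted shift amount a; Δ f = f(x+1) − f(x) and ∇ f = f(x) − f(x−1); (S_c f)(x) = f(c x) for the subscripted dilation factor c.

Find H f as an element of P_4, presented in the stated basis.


g(x) = -(5295/32)x^4 + (835/4)x^3 - (4645/8)x^2 + (7895/18)x - 15911/54

∇ f = -(3/2)x^5 + (15/4)x^4 - 5x^3 + (15/4)x^2 - (3/2)x + 1/2
∇ ∇ f = -(15/2)x^4 + 30x^3 - (105/2)x^2 + 45x - 31/2
S_{-3/2} ∇^2 f = -(1215/32)x^4 - (405/4)x^3 - (945/8)x^2 - (135/2)x - 31/2
E_{-4/3} ∇^2 f = -(15/2)x^4 + 70x^3 - (505/2)x^2 + (3745/9)x - 14237/54
S_{2} ∇^2 f = -120x^4 + 240x^3 - 210x^2 + 90x - 31/2
(S_{-3/2} + E_{-4/3} + S_{2}) ∇^2 f = -(5295/32)x^4 + (835/4)x^3 - (4645/8)x^2 + (7895/18)x - 15911/54


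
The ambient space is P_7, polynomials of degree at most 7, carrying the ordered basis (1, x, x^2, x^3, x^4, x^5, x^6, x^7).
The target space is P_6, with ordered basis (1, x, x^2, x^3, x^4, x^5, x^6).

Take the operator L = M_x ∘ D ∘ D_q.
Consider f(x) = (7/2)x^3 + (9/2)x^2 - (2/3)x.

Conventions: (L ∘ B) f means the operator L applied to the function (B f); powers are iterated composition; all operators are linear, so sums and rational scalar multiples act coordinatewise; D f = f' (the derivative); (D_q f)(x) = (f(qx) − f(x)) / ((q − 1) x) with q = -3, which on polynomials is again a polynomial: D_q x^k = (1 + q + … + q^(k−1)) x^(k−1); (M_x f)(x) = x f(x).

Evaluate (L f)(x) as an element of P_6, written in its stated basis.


g(x) = 49x^2 - 9x

D_q f = (49/2)x^2 - 9x - 2/3
D D_q f = 49x - 9
M_x D D_q f = 49x^2 - 9x


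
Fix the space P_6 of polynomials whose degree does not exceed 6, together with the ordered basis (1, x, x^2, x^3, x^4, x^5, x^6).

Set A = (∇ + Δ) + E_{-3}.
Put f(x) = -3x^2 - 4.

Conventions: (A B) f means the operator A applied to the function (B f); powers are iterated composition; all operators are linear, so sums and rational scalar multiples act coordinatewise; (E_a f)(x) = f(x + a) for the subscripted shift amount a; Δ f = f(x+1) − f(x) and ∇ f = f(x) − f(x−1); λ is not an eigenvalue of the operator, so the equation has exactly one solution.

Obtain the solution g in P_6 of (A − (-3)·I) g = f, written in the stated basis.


the result is g(x) = -(3/4)x^2 - (3/8)x + 19/32

write g with unknown coordinates in the stated basis and equate coefficients in (A − (-3)·I) g = f
solving from the highest basis element down gives g = -(3/4)x^2 - (3/8)x + 19/32
check: A g = -(3/4)x^2 + (9/8)x - 185/32
so A g − (-3)·g = -3x^2 - 4 = f ✓


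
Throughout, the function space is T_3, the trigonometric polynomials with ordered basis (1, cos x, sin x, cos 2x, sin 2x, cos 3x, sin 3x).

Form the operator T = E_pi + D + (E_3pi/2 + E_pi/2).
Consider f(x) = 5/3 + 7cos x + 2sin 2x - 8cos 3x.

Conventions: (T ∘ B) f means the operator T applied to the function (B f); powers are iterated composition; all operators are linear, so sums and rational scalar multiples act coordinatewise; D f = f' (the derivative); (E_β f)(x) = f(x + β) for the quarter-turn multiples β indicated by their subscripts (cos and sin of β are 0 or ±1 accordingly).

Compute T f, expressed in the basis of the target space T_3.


the image equals g(x) = 5 - 7cos x - 7sin x + 4cos 2x - 2sin 2x + 8cos 3x + 24sin 3x

E_pi f = 5/3 - 7cos x + 2sin 2x + 8cos 3x
D f = -7sin x + 4cos 2x + 24sin 3x
E_3pi/2 f = 5/3 + 7sin x - 2sin 2x + 8sin 3x
E_pi/2 f = 5/3 - 7sin x - 2sin 2x - 8sin 3x
(E_3pi/2 + E_pi/2) f = 10/3 - 4sin 2x
(E_pi + D + (E_3pi/2 + E_pi/2)) f = 5 - 7cos x - 7sin x + 4cos 2x - 2sin 2x + 8cos 3x + 24sin 3x


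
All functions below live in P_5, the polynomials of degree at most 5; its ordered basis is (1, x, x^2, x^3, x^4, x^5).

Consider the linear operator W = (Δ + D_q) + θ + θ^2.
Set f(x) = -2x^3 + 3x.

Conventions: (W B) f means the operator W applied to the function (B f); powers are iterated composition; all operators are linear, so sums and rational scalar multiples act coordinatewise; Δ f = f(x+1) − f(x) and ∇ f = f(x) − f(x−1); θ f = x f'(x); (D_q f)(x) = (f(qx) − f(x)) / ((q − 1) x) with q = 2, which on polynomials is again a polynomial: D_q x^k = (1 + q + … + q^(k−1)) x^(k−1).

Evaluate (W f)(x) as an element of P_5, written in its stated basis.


g(x) = -24x^3 - 20x^2 + 4

Δ f = -6x^2 - 6x + 1
D_q f = -14x^2 + 3
(Δ + D_q) f = -20x^2 - 6x + 4
θ f = -6x^3 + 3x
θ f = -6x^3 + 3x
θ θ f = -18x^3 + 3x
((Δ + D_q) + θ + θ^2) f = -24x^3 - 20x^2 + 4


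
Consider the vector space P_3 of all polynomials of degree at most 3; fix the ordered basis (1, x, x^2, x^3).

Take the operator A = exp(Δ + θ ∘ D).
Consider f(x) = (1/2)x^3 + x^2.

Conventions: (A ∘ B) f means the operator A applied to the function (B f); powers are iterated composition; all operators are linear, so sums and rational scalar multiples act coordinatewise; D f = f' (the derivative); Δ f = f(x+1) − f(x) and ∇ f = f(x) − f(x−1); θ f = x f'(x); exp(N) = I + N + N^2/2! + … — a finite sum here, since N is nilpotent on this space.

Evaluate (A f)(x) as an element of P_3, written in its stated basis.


order-1 term: (9/2)x^2 + (11/2)x + 3/2
order-2 term: 9x + 5
order-3 term: 3
the series for exp(Δ + θ ∘ D) f terminates at order 3
exp(Δ + θ ∘ D) f = (1/2)x^3 + (11/2)x^2 + (29/2)x + 19/2

the image equals g(x) = (1/2)x^3 + (11/2)x^2 + (29/2)x + 19/2


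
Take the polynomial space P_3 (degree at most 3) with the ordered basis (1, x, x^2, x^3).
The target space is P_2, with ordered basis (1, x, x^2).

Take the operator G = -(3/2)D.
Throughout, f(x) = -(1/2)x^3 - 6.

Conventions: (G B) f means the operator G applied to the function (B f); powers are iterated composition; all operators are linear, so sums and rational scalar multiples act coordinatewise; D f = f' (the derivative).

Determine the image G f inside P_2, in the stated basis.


g(x) = (9/4)x^2

D f = -(3/2)x^2
(-(3/2)D) f = (9/4)x^2


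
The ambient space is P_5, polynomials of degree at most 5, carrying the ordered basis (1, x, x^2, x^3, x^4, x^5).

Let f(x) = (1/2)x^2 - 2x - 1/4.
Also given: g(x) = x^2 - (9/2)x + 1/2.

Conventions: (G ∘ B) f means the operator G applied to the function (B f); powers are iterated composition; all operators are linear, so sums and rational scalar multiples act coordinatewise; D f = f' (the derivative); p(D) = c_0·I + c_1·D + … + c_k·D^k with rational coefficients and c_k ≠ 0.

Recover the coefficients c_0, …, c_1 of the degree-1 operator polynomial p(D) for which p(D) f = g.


c_0 = 2, c_1 = -1/2

D^0 f = (1/2)x^2 - 2x - 1/4
D^1 f = x - 2
matching coefficients of g against c_0 f + c_1 Df + … from the top degree down determines the c_i
solution: c_0 = 2, c_1 = -1/2
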